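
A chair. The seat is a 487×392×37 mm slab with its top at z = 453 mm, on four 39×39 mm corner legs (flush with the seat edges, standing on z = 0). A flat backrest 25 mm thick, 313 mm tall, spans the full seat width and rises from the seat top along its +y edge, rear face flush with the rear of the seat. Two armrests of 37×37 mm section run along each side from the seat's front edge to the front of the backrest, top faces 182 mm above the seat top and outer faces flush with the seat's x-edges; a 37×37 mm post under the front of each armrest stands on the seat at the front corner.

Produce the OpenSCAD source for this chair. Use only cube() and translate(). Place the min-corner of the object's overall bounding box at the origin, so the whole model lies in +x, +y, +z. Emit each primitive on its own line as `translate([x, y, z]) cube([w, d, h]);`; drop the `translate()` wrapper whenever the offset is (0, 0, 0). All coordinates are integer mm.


translate([0, 0, 416]) cube([487, 392, 37]);
cube([39, 39, 416]);
translate([448, 0, 0]) cube([39, 39, 416]);
translate([0, 353, 0]) cube([39, 39, 416]);
translate([448, 353, 0]) cube([39, 39, 416]);
translate([0, 367, 453]) cube([487, 25, 313]);
translate([0, 0, 598]) cube([37, 367, 37]);
translate([450, 0, 598]) cube([37, 367, 37]);
translate([0, 0, 453]) cube([37, 37, 145]);
translate([450, 0, 453]) cube([37, 37, 145]);


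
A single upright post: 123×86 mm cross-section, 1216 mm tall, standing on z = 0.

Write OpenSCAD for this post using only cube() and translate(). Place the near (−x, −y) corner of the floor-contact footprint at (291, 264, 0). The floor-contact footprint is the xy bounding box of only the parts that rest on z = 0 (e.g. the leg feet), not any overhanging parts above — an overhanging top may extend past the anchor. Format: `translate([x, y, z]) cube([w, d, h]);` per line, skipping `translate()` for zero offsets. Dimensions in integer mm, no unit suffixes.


translate([291, 264, 0]) cube([123, 86, 1216]);


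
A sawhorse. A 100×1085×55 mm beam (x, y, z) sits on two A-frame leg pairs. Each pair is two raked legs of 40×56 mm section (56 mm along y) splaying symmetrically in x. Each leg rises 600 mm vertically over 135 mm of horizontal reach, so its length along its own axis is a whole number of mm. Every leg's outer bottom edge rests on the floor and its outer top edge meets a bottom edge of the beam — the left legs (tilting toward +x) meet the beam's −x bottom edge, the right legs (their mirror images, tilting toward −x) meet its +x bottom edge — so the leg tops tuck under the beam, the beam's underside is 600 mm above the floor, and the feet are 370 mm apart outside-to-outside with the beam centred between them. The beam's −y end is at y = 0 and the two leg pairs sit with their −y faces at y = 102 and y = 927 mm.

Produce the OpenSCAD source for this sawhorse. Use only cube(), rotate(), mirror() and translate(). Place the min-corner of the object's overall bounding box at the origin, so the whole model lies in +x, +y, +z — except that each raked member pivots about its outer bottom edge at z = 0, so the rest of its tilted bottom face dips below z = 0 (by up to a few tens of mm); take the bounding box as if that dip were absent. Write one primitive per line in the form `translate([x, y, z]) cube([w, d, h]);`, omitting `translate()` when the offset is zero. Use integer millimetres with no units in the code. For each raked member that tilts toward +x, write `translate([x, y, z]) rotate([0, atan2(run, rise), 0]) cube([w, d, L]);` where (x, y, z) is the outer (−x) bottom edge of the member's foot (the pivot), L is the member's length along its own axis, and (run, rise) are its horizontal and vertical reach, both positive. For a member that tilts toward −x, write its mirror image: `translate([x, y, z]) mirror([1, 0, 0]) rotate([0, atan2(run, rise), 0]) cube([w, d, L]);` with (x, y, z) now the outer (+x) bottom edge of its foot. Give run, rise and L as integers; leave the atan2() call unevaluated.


translate([135, 0, 600]) cube([100, 1085, 55]);
translate([0, 102, 0]) rotate([0, atan2(135, 600), 0]) cube([40, 56, 615]);
translate([370, 102, 0]) mirror([1, 0, 0]) rotate([0, atan2(135, 600), 0]) cube([40, 56, 615]);
translate([0, 927, 0]) rotate([0, atan2(135, 600), 0]) cube([40, 56, 615]);
translate([370, 927, 0]) mirror([1, 0, 0]) rotate([0, atan2(135, 600), 0]) cube([40, 56, 615]);


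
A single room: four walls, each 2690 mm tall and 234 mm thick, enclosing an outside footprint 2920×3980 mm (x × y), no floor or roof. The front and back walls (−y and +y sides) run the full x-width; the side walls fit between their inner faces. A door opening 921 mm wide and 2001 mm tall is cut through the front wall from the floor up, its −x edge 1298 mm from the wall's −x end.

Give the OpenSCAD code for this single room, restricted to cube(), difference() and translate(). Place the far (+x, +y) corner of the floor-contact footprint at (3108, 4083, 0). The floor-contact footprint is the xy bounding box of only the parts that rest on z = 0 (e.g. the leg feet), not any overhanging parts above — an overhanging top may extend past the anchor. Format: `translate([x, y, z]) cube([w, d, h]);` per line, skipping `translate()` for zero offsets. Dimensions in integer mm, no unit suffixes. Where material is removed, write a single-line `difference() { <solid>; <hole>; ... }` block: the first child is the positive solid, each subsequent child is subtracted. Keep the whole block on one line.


difference() { translate([188, 103, 0]) cube([2920, 234, 2690]); translate([1486, 103, 0]) cube([921, 234, 2001]); }
translate([188, 3849, 0]) cube([2920, 234, 2690]);
translate([188, 337, 0]) cube([234, 3512, 2690]);
translate([2874, 337, 0]) cube([234, 3512, 2690]);


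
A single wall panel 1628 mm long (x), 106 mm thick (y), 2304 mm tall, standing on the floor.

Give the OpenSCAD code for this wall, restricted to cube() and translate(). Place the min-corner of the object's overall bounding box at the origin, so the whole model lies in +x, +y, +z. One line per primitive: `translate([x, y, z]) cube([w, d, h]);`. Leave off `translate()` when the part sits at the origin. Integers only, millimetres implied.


cube([1628, 106, 2304]);


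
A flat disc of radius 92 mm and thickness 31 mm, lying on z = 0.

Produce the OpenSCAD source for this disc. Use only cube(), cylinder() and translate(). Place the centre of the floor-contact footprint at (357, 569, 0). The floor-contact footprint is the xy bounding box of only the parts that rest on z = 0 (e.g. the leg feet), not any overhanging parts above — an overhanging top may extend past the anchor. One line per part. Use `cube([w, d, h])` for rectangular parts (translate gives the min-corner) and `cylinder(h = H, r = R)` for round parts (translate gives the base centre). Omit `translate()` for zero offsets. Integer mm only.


translate([357, 569, 0]) cylinder(h = 31, r = 92);


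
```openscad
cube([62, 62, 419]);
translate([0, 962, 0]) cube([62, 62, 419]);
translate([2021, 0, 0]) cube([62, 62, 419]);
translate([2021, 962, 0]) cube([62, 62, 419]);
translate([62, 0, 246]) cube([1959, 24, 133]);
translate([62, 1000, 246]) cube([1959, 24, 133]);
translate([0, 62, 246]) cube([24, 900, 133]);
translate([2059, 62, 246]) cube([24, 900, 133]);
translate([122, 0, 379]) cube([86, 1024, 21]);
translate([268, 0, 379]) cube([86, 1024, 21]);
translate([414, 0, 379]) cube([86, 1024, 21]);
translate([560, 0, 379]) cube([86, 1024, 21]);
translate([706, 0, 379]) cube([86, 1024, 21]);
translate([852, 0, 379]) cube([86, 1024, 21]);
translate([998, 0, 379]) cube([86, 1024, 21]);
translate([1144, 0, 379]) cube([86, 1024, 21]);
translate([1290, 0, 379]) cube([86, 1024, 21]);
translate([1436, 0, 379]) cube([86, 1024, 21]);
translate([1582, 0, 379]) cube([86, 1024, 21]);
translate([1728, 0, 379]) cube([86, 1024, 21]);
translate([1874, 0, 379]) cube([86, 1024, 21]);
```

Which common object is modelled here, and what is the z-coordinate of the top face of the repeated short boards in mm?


A bed frame. The slat-top height is 400 mm.

Four posts, four rails, and a row of slats — a bed frame. Slats sit on the rails at z = 246 + 133 = 379; with slat thickness 21, the top is 400 mm.


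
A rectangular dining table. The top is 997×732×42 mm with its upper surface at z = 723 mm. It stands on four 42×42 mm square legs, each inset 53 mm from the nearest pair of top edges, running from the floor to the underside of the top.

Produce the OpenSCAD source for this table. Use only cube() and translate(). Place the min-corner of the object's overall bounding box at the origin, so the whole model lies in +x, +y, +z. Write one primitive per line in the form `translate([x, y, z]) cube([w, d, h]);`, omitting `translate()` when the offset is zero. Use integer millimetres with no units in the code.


translate([0, 0, 681]) cube([997, 732, 42]);
translate([53, 53, 0]) cube([42, 42, 681]);
translate([902, 53, 0]) cube([42, 42, 681]);
translate([53, 637, 0]) cube([42, 42, 681]);
translate([902, 637, 0]) cube([42, 42, 681]);


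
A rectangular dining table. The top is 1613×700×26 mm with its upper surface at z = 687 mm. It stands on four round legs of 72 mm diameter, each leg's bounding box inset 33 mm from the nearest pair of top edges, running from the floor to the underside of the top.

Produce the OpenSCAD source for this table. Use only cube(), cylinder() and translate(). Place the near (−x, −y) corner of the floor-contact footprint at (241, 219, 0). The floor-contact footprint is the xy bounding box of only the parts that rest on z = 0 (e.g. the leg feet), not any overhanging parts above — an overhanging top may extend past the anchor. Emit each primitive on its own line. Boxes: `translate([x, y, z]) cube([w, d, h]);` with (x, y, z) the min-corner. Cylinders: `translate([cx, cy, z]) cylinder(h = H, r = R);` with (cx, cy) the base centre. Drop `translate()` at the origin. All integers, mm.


translate([208, 186, 661]) cube([1613, 700, 26]);
translate([277, 255, 0]) cylinder(h = 661, r = 36);
translate([1752, 255, 0]) cylinder(h = 661, r = 36);
translate([277, 817, 0]) cylinder(h = 661, r = 36);
translate([1752, 817, 0]) cylinder(h = 661, r = 36);


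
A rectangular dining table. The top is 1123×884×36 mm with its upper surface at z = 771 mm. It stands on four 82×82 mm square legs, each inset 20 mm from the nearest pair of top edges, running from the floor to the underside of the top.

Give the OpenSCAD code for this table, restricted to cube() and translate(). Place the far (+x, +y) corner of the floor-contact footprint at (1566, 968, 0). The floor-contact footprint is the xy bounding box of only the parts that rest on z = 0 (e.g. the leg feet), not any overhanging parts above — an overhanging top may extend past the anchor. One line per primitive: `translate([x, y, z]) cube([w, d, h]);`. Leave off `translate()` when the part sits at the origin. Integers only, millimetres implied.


// leg_h = 771 - 36 = 735
translate([463, 104, 735]) cube([1123, 884, 36]);
translate([483, 124, 0]) cube([82, 82, 735]);
translate([1484, 124, 0]) cube([82, 82, 735]);
translate([483, 886, 0]) cube([82, 82, 735]);
translate([1484, 886, 0]) cube([82, 82, 735]);


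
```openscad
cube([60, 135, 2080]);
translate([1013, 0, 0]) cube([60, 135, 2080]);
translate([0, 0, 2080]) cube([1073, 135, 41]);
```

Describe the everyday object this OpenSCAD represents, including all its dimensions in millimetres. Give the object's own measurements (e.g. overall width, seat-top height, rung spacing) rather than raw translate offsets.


A door frame. The clear opening is 953 mm wide and 2080 mm high. Two 60 mm wide jambs, 135 mm deep, stand either side of the opening from the floor to the top of the opening. A 41 mm thick head sits across the top of both jambs, spanning the full outside width of the frame.


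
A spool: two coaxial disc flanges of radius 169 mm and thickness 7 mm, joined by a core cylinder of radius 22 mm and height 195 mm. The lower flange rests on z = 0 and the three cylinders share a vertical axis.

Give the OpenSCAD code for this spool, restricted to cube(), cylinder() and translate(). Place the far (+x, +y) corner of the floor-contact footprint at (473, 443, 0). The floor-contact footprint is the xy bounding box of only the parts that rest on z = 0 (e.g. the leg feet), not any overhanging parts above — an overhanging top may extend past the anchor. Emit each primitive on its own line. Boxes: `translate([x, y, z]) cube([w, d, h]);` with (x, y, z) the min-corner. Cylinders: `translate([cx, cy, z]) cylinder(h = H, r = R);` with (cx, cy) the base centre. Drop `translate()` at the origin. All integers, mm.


translate([304, 274, 0]) cylinder(h = 7, r = 169);
translate([304, 274, 7]) cylinder(h = 195, r = 22);
translate([304, 274, 202]) cylinder(h = 7, r = 169);


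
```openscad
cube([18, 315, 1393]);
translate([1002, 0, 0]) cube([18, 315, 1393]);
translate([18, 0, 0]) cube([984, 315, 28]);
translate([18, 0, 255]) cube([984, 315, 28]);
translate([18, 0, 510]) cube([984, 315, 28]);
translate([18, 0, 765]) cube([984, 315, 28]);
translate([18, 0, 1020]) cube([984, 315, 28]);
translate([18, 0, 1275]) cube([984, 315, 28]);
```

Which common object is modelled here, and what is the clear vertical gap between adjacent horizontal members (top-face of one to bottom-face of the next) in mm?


A bookshelf. The clear shelf gap is 227 mm.

Two tall side panels with 6 horizontal boards between them — a bookshelf. The first two shelf undersides are at z = 0 and z = 255; with shelf thickness 28, the clear gap is 255 − 0 − 28 = 227 mm.


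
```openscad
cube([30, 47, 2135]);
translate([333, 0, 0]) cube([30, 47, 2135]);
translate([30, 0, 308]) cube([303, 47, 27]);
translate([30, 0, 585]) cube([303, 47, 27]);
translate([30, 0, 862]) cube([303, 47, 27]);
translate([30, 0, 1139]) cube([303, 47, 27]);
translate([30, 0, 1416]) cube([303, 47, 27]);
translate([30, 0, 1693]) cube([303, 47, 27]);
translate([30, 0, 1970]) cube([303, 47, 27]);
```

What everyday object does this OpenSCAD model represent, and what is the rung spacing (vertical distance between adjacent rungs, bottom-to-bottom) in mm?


A ladder. The rung spacing is 277 mm.

Two tall 30×47 posts with 7 short bars between them — a ladder. Adjacent rungs sit at z = 308 and z = 585, so the spacing is 585 − 308 = 277 mm.


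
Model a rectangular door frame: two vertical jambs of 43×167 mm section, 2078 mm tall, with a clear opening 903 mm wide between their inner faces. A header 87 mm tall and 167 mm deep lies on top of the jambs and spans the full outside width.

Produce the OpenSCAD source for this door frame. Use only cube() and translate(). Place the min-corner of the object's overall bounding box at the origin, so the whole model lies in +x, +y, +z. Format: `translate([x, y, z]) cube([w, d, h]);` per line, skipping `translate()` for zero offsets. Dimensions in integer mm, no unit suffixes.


cube([43, 167, 2078]);
translate([946, 0, 0]) cube([43, 167, 2078]);
translate([0, 0, 2078]) cube([989, 167, 87]);


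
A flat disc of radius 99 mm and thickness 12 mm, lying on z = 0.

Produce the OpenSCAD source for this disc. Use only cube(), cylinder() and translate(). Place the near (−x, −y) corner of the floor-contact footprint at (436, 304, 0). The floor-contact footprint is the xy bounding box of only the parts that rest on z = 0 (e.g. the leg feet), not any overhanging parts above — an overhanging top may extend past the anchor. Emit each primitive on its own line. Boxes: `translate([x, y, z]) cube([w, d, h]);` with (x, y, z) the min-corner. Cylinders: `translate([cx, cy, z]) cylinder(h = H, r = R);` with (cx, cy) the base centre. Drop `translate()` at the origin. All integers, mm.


translate([535, 403, 0]) cylinder(h = 12, r = 99);


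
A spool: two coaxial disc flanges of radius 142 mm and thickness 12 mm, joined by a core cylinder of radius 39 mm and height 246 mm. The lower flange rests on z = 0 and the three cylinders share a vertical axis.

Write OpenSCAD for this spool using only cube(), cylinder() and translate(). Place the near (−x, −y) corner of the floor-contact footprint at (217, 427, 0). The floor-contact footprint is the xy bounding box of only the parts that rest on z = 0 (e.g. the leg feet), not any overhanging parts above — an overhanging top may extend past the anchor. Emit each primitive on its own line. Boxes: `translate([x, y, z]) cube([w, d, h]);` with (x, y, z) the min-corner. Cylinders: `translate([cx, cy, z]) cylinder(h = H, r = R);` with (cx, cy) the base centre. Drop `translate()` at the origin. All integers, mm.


translate([359, 569, 0]) cylinder(h = 12, r = 142);
translate([359, 569, 12]) cylinder(h = 246, r = 39);
translate([359, 569, 258]) cylinder(h = 12, r = 142);


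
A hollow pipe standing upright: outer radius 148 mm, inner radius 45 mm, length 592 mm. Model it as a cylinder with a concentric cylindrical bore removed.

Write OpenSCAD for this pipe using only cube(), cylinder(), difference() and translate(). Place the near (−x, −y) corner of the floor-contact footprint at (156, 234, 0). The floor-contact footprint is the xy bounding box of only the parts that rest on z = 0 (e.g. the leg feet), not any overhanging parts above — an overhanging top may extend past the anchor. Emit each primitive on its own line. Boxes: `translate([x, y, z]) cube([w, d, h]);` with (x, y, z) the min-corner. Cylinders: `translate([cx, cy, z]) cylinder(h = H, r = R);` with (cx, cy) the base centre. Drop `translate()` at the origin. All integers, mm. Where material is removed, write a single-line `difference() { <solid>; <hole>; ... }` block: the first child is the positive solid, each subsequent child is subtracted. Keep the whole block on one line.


difference() { translate([304, 382, 0]) cylinder(h = 592, r = 148); translate([304, 382, 0]) cylinder(h = 592, r = 45); }


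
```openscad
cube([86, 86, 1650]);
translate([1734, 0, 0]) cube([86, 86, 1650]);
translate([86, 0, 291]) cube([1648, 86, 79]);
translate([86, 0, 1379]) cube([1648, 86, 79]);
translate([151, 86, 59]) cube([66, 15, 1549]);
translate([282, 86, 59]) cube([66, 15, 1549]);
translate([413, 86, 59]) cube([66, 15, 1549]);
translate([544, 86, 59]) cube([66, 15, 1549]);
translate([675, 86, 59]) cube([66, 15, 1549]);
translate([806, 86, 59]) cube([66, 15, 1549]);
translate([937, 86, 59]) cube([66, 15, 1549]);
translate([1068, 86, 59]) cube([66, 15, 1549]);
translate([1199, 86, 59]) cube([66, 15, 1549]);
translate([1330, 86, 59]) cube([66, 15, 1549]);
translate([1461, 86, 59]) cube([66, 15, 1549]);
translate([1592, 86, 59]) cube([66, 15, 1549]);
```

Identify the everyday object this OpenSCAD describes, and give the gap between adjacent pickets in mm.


A fence section. The picket gap is 65 mm.

Two posts, two rails, 12 pickets — a fence section. Span 1648 mm holds 12 pickets of 66 mm with 13 equal gaps: ⌊(1648 − 12·66) / 13⌋ = 65 mm.


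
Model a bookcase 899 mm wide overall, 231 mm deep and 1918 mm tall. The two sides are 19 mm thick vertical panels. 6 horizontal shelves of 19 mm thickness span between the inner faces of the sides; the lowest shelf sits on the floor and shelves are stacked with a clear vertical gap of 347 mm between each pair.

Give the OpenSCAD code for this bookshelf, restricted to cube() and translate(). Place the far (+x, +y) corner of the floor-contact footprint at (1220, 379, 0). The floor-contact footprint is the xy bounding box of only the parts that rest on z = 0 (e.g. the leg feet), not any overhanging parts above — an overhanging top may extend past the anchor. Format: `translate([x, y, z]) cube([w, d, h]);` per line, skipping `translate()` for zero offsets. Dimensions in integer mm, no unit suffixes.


translate([321, 148, 0]) cube([19, 231, 1918]);
translate([1201, 148, 0]) cube([19, 231, 1918]);
translate([340, 148, 0]) cube([861, 231, 19]);
translate([340, 148, 366]) cube([861, 231, 19]);
translate([340, 148, 732]) cube([861, 231, 19]);
translate([340, 148, 1098]) cube([861, 231, 19]);
translate([340, 148, 1464]) cube([861, 231, 19]);
translate([340, 148, 1830]) cube([861, 231, 19]);


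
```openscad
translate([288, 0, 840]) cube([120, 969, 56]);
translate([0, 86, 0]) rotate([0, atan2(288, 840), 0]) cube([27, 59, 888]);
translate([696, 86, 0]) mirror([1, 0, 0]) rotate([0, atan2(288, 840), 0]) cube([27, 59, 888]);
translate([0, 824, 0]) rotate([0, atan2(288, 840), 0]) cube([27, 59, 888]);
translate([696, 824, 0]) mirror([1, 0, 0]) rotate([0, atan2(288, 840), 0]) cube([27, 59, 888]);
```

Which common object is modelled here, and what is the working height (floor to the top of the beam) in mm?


A sawhorse. The overall height is 896 mm.

A beam across two mirrored pairs of raked legs — a sawhorse. The beam's underside is at z = 840 (matching the legs' vertical rise in atan2(288, 840)) and the beam is 56 mm tall, so its top is at 840 + 56 = 896 mm. The raked legs top out at the beam's underside, so that is the highest point.


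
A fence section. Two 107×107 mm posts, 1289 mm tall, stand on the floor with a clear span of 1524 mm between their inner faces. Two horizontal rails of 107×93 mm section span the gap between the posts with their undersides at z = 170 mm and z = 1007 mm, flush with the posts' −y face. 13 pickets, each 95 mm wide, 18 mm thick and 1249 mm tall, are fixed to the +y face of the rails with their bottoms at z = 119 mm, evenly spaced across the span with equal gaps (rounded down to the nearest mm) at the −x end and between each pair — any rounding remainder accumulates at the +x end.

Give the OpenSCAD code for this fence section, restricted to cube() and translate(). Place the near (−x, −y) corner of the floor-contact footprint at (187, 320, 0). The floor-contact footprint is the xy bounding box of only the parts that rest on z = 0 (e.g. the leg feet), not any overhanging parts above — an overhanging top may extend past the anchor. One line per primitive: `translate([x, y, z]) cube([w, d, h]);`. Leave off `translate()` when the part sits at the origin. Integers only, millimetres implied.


translate([187, 320, 0]) cube([107, 107, 1289]);
translate([1818, 320, 0]) cube([107, 107, 1289]);
translate([294, 320, 170]) cube([1524, 107, 93]);
translate([294, 320, 1007]) cube([1524, 107, 93]);
translate([314, 427, 119]) cube([95, 18, 1249]);
translate([429, 427, 119]) cube([95, 18, 1249]);
translate([544, 427, 119]) cube([95, 18, 1249]);
translate([659, 427, 119]) cube([95, 18, 1249]);
translate([774, 427, 119]) cube([95, 18, 1249]);
translate([889, 427, 119]) cube([95, 18, 1249]);
translate([1004, 427, 119]) cube([95, 18, 1249]);
translate([1119, 427, 119]) cube([95, 18, 1249]);
translate([1234, 427, 119]) cube([95, 18, 1249]);
translate([1349, 427, 119]) cube([95, 18, 1249]);
translate([1464, 427, 119]) cube([95, 18, 1249]);
translate([1579, 427, 119]) cube([95, 18, 1249]);
translate([1694, 427, 119]) cube([95, 18, 1249]);


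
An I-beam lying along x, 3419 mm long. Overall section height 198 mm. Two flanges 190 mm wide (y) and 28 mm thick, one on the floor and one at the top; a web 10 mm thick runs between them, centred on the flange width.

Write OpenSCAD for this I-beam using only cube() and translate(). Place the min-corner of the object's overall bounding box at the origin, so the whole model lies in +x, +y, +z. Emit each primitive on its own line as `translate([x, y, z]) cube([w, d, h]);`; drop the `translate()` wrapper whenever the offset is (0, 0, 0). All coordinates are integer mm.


cube([3419, 190, 28]);
translate([0, 90, 28]) cube([3419, 10, 142]);
translate([0, 0, 170]) cube([3419, 190, 28]);


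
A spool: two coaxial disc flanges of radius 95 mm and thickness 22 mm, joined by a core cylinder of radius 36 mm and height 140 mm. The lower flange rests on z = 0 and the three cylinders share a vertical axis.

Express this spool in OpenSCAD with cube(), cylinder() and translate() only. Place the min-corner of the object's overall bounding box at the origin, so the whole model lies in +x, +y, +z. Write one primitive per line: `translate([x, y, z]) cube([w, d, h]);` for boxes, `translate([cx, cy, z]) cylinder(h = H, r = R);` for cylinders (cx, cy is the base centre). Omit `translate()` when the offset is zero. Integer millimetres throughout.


translate([95, 95, 0]) cylinder(h = 22, r = 95);
translate([95, 95, 22]) cylinder(h = 140, r = 36);
translate([95, 95, 162]) cylinder(h = 22, r = 95);


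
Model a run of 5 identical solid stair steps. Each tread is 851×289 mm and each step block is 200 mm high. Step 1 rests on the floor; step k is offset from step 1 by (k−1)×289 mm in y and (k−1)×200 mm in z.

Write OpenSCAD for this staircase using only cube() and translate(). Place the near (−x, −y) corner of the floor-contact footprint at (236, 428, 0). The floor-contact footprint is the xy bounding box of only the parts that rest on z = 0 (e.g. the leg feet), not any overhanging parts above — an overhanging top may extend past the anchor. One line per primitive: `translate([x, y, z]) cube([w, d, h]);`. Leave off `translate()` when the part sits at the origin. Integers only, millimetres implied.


translate([236, 428, 0]) cube([851, 289, 200]);
translate([236, 717, 200]) cube([851, 289, 200]);
translate([236, 1006, 400]) cube([851, 289, 200]);
translate([236, 1295, 600]) cube([851, 289, 200]);
translate([236, 1584, 800]) cube([851, 289, 200]);


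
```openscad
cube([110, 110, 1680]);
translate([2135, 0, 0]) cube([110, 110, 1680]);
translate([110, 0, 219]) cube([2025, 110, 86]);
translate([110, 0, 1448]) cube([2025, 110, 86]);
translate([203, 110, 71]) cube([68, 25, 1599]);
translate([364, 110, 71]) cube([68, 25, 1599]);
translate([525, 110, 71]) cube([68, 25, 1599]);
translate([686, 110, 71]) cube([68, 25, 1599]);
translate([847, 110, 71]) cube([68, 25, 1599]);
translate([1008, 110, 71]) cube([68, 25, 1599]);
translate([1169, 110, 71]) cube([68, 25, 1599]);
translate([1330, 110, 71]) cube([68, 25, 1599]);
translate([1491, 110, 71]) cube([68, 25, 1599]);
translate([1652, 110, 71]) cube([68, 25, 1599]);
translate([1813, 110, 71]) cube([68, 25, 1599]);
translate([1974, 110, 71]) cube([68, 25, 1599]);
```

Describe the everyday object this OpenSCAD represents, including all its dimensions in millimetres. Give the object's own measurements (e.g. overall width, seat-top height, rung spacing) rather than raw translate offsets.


A fence section. Two 110×110 mm posts, 1680 mm tall, stand on the floor with a clear span of 2025 mm between their inner faces. Two horizontal rails of 110×86 mm section span the gap between the posts with their undersides at z = 219 mm and z = 1448 mm, flush with the posts' −y face. 12 pickets, each 68 mm wide, 25 mm thick and 1599 mm tall, are fixed to the +y face of the rails with their bottoms at z = 71 mm, spaced across the span with a 93 mm gap after the −x post and between neighbouring pickets and before the +x post.


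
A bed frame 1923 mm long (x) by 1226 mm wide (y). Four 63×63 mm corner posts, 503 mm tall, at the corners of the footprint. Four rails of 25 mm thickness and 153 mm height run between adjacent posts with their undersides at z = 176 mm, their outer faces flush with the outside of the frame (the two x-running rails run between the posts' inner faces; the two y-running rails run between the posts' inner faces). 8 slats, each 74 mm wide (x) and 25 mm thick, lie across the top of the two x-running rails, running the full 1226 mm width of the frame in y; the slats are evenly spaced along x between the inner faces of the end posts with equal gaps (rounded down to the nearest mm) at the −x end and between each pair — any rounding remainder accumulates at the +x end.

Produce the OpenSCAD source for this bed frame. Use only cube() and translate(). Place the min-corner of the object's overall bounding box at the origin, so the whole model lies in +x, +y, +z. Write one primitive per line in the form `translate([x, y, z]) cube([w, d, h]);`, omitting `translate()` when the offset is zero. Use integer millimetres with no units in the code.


cube([63, 63, 503]);
translate([0, 1163, 0]) cube([63, 63, 503]);
translate([1860, 0, 0]) cube([63, 63, 503]);
translate([1860, 1163, 0]) cube([63, 63, 503]);
translate([63, 0, 176]) cube([1797, 25, 153]);
translate([63, 1201, 176]) cube([1797, 25, 153]);
translate([0, 63, 176]) cube([25, 1100, 153]);
translate([1898, 63, 176]) cube([25, 1100, 153]);
translate([196, 0, 329]) cube([74, 1226, 25]);
translate([403, 0, 329]) cube([74, 1226, 25]);
translate([610, 0, 329]) cube([74, 1226, 25]);
translate([817, 0, 329]) cube([74, 1226, 25]);
translate([1024, 0, 329]) cube([74, 1226, 25]);
translate([1231, 0, 329]) cube([74, 1226, 25]);
translate([1438, 0, 329]) cube([74, 1226, 25]);
translate([1645, 0, 329]) cube([74, 1226, 25]);


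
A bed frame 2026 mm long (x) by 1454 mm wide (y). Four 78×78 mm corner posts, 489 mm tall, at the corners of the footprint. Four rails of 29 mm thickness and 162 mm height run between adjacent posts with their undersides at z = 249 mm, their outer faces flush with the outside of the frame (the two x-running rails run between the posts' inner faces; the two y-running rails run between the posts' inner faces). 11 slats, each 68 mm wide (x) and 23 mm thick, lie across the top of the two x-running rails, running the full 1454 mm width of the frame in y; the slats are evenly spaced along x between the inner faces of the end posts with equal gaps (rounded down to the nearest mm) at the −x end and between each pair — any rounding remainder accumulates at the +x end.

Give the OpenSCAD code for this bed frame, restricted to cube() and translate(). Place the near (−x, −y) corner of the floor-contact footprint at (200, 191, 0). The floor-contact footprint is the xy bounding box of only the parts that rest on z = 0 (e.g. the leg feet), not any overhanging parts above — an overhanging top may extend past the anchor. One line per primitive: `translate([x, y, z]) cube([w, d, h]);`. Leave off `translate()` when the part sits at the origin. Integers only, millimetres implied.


translate([200, 191, 0]) cube([78, 78, 489]);
translate([200, 1567, 0]) cube([78, 78, 489]);
translate([2148, 191, 0]) cube([78, 78, 489]);
translate([2148, 1567, 0]) cube([78, 78, 489]);
translate([278, 191, 249]) cube([1870, 29, 162]);
translate([278, 1616, 249]) cube([1870, 29, 162]);
translate([200, 269, 249]) cube([29, 1298, 162]);
translate([2197, 269, 249]) cube([29, 1298, 162]);
translate([371, 191, 411]) cube([68, 1454, 23]);
translate([532, 191, 411]) cube([68, 1454, 23]);
translate([693, 191, 411]) cube([68, 1454, 23]);
translate([854, 191, 411]) cube([68, 1454, 23]);
translate([1015, 191, 411]) cube([68, 1454, 23]);
translate([1176, 191, 411]) cube([68, 1454, 23]);
translate([1337, 191, 411]) cube([68, 1454, 23]);
translate([1498, 191, 411]) cube([68, 1454, 23]);
translate([1659, 191, 411]) cube([68, 1454, 23]);
translate([1820, 191, 411]) cube([68, 1454, 23]);
translate([1981, 191, 411]) cube([68, 1454, 23]);


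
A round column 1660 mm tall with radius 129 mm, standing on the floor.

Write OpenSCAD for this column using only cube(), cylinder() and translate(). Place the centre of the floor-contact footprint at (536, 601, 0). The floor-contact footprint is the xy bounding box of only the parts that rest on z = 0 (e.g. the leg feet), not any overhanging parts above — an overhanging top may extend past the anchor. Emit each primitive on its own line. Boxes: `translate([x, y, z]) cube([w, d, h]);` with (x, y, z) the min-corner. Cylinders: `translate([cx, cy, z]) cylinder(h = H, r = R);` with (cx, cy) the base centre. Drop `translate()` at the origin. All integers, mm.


translate([536, 601, 0]) cylinder(h = 1660, r = 129);


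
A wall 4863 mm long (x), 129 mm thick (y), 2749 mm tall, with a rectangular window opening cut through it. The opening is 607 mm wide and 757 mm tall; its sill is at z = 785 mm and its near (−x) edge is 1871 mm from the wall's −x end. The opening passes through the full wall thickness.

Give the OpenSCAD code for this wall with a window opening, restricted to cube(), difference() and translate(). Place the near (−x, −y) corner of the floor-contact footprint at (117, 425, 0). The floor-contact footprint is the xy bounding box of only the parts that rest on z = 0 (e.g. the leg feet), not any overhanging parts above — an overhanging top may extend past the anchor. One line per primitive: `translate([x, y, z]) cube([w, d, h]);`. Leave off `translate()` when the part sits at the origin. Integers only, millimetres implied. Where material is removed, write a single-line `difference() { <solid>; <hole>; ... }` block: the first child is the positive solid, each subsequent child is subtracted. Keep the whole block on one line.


difference() { translate([117, 425, 0]) cube([4863, 129, 2749]); translate([1988, 425, 785]) cube([607, 129, 757]); }


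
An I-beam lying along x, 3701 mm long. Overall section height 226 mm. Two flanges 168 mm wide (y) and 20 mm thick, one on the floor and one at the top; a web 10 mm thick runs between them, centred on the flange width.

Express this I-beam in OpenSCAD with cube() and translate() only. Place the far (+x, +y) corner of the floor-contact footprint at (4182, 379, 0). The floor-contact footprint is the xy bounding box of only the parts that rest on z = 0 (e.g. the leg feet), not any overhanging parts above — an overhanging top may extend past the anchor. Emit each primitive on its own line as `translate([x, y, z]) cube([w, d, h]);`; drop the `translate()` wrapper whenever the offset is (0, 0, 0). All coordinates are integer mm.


translate([481, 211, 0]) cube([3701, 168, 20]);
translate([481, 290, 20]) cube([3701, 10, 186]);
translate([481, 211, 206]) cube([3701, 168, 20]);


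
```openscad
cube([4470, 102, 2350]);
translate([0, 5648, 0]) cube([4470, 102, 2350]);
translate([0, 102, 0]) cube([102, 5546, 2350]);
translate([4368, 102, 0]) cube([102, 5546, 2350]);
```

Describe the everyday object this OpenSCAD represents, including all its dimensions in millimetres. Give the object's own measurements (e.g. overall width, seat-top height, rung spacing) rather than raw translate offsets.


The wall frame of a small rectangular building: four walls, each 2350 mm tall and 102 mm thick, enclosing a footprint 4470 mm (x) by 5750 mm (y) outside-to-outside, with no floor or roof. The front and back walls (the −y and +y sides) span the full width; the two side walls fit between them.


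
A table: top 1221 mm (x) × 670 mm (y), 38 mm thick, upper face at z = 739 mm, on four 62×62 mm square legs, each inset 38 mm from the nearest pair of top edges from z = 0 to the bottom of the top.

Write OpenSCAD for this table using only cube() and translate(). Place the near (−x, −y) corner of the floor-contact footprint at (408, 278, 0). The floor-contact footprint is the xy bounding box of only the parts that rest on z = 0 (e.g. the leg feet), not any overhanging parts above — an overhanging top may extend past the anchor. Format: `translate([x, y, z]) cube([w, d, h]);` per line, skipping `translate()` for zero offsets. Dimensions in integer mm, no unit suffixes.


// leg_h = 739 - 38 = 701
translate([370, 240, 701]) cube([1221, 670, 38]);
translate([408, 278, 0]) cube([62, 62, 701]);
translate([1491, 278, 0]) cube([62, 62, 701]);
translate([408, 810, 0]) cube([62, 62, 701]);
translate([1491, 810, 0]) cube([62, 62, 701]);


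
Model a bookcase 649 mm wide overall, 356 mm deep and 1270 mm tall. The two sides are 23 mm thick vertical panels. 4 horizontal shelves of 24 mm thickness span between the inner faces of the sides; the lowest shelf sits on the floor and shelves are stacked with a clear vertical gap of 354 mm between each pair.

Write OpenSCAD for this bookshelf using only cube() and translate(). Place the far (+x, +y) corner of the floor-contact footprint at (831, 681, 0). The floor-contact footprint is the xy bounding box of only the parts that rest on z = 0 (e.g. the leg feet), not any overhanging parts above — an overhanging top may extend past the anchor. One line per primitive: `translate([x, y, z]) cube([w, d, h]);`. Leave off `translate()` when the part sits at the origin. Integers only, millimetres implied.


translate([182, 325, 0]) cube([23, 356, 1270]);
translate([808, 325, 0]) cube([23, 356, 1270]);
translate([205, 325, 0]) cube([603, 356, 24]);
translate([205, 325, 378]) cube([603, 356, 24]);
translate([205, 325, 756]) cube([603, 356, 24]);
translate([205, 325, 1134]) cube([603, 356, 24]);


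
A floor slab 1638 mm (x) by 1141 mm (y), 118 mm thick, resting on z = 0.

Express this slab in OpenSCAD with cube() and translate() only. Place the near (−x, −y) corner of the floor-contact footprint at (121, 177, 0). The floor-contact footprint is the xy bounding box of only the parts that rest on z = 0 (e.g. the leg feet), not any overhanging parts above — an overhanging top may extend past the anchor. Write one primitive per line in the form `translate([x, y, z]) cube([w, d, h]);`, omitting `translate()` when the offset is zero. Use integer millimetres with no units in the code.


translate([121, 177, 0]) cube([1638, 1141, 118]);


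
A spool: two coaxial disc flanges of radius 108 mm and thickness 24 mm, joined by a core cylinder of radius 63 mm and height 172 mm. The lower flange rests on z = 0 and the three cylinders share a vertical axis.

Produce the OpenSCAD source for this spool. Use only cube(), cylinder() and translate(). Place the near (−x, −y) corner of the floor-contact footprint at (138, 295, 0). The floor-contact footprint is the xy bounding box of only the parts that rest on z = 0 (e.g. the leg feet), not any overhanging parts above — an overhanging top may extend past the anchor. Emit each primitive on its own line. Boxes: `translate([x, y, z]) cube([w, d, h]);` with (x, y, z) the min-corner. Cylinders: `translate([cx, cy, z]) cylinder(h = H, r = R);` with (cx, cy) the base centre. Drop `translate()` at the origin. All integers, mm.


translate([246, 403, 0]) cylinder(h = 24, r = 108);
translate([246, 403, 24]) cylinder(h = 172, r = 63);
translate([246, 403, 196]) cylinder(h = 24, r = 108);


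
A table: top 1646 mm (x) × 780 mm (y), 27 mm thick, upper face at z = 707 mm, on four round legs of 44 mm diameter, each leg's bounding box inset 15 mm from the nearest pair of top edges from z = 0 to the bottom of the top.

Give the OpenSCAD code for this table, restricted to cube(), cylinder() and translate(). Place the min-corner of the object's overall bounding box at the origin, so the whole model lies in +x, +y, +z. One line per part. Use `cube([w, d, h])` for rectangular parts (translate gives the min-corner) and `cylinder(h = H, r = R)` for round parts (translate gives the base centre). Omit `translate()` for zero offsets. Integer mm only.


// leg_h = 707 - 27 = 680
translate([0, 0, 680]) cube([1646, 780, 27]);
translate([37, 37, 0]) cylinder(h = 680, r = 22);
translate([1609, 37, 0]) cylinder(h = 680, r = 22);
translate([37, 743, 0]) cylinder(h = 680, r = 22);
translate([1609, 743, 0]) cylinder(h = 680, r = 22);


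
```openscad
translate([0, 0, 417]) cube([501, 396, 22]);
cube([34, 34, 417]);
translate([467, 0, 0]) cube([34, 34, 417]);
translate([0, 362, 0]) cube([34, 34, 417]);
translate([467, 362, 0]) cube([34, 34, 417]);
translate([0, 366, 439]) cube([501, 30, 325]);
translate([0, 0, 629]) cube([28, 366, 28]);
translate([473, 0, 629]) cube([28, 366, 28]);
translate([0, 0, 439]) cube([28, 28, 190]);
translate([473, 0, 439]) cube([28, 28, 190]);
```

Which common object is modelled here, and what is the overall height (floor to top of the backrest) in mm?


A chair. The overall height is 764 mm.

A slab on four corner posts with a tall panel at the back — a chair. The seat slab sits at z = 417 with thickness 22, and the 325 mm backrest starts at the seat top, so the overall height is 417 + 22 + 325 = 764 mm.


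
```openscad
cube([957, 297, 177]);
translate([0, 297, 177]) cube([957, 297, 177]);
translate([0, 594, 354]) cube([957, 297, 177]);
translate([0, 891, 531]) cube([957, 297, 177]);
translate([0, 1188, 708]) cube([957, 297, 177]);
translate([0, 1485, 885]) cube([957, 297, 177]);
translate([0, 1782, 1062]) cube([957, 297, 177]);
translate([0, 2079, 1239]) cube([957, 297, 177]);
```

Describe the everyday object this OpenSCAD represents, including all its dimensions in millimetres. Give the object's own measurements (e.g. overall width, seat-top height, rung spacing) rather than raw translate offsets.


A straight staircase of 8 solid steps. Each step is 957 mm wide (x), 297 mm deep (y, the going) and 177 mm tall (the rise). The first step rests on the floor; each subsequent step sits one going further in +y and one rise higher in +z, directly behind and above the previous step with no overlap.
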